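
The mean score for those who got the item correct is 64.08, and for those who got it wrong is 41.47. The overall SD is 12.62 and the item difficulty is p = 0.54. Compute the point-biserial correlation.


q = 1 - p = 0.46
rpb = ((M1 - M0) / SD) * sqrt(p * q)
rpb = ((64.08 - 41.47) / 12.62) * sqrt(0.54 * 0.46)
rpb = 0.8929

0.8929


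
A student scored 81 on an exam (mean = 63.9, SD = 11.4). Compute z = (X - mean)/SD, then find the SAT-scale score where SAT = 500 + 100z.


z = (X - mean) / SD = (81 - 63.9) / 11.4
z = 17.1 / 11.4
z = 1.5
SAT-scale = SAT = 500 + 100z
Carry z at full precision (z = 17.1 / 11.4) into the conversion:
SAT-scale = 500 + 100 * (17.1 / 11.4) = 500 + 1710 / 11.4
SAT-scale = 500 + 150.0
SAT-scale = 650.0

650.0


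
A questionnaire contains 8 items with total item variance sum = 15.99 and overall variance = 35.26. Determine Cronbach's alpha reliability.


alpha = (k/(k-1)) * (1 - sum(si^2)/s_total^2)
= (8/7) * (1 - 15.99/35.26)
alpha = 0.6246

0.6246


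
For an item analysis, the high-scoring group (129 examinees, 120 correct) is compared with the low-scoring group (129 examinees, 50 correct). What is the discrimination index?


p_upper = 120/129 = 0.9302
p_lower = 50/129 = 0.3876
D = 0.9302 - 0.3876 = 0.5426

0.5426


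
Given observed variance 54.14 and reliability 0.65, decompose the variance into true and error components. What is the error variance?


var_true = rxx * var_obs = 0.65 * 54.14 = 35.191
var_error = var_obs - var_true
var_error = 54.14 - 35.191
var_error = 18.949

18.949


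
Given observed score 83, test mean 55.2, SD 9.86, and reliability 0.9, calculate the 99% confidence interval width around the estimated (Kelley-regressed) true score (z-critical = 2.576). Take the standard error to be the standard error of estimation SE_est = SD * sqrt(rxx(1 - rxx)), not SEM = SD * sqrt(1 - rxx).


True score estimate = 0.9*83 + 0.1*55.2 = 80.22
SE_est = SD * sqrt(rxx * (1 - rxx)) = 9.86 * sqrt(0.9 * 0.1) = 9.86 * sqrt(0.09) = 2.958
CI = T_est +/- z * SE_est, so width = 2 * z * SE_est = 2 * 2.576 * 2.958
Width = 15.2396

15.2396


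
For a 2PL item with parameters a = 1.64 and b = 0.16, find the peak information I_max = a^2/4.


For 2PL, max info at theta = b = 0.16
I_max = a^2 / 4 = 1.64^2 / 4
= 2.6896 / 4
I_max = 0.6724

0.6724


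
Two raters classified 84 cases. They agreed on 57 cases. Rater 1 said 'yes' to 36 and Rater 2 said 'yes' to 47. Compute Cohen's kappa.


P_o = 57/84 = 0.678571
P_e = (36*47 + 48*37) / 7056 = 0.491497
kappa = (P_o - P_e) / (1 - P_e)
kappa = (0.678571 - 0.491497) / (1 - 0.491497)
kappa = 0.3679

0.3679


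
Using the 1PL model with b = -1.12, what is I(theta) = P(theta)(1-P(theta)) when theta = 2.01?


P = 1/(1+exp(-(2.01--1.12))) = 0.9581
I = P*(1-P) = 0.9581 * 0.0419
I = 0.0401

0.0401


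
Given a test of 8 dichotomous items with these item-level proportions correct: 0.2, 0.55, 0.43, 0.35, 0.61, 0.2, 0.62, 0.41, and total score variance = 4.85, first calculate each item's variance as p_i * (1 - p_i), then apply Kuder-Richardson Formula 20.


For each item, compute p_i * q_i:
  Item 1: 0.2 * 0.8 = 0.16
  Item 2: 0.55 * 0.45 = 0.2475
  Item 3: 0.43 * 0.57 = 0.2451
  Item 4: 0.35 * 0.65 = 0.2275
  Item 5: 0.61 * 0.39 = 0.2379
  Item 6: 0.2 * 0.8 = 0.16
  Item 7: 0.62 * 0.38 = 0.2356
  Item 8: 0.41 * 0.59 = 0.2419
Sum(p_i * q_i) = 0.16 + 0.2475 + 0.2451 + 0.2275 + 0.2379 + 0.16 + 0.2356 + 0.2419 = 1.7555
KR-20 = (k/(k-1)) * (1 - Sum(p_i*q_i) / Var_total)
= (8/7) * (1 - 1.7555/4.85)
= 1.1429 * 0.638
KR-20 = 0.7292

0.7292


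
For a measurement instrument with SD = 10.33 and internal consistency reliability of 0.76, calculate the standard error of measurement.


SEM = SD * sqrt(1 - rxx)
SEM = 10.33 * sqrt(1 - 0.76)
SEM = 10.33 * sqrt(0.24) = 10.33 * 0.489898
SEM = 5.0606

5.0606


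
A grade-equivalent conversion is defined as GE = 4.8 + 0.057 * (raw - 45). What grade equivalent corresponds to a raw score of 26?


raw - median = 26 - 45 = -19
slope * diff = 0.057 * -19 = -1.083
GE = 4.8 + -1.083
GE = 3.717

3.717


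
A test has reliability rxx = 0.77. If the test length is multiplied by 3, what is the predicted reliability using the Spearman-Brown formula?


r_new = (n * rxx) / (1 + (n-1) * rxx)
r_new = (3 * 0.77) / (1 + 2 * 0.77)
r_new = 2.31 / 2.54
r_new = 0.9094

0.9094


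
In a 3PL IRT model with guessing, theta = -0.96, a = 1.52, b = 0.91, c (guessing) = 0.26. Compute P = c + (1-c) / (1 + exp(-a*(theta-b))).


logit = 1.52*(-0.96 - 0.91) = -2.8424
P* = 1/(1 + exp(--2.8424)) = 0.0551
P = 0.26 + (1 - 0.26) * 0.0551
P = 0.3008

0.3008


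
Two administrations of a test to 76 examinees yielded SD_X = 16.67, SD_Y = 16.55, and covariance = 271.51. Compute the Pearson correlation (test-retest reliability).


r = cov(X,Y) / (SD_X * SD_Y)
r = 271.51 / (16.67 * 16.55)
r = 271.51 / 275.8885
r = 0.9841

0.9841


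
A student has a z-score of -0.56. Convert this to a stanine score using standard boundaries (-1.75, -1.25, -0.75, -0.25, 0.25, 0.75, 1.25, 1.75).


Stanine boundaries: [-1.75, -1.25, -0.75, -0.25, 0.25, 0.75, 1.25, 1.75]
z = -0.56
Check each boundary:
  z >= -1.75 -> could be stanine 2
  z >= -1.25 -> could be stanine 3
  z >= -0.75 -> could be stanine 4
  z < -0.25
  z < 0.25
  z < 0.75
  z < 1.25
  z < 1.75
Highest qualifying boundary gives stanine = 4

4


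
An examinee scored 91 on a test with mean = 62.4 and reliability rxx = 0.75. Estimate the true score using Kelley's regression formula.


T_est = rxx * X + (1 - rxx) * mean
T_est = 0.75 * 91 + 0.25 * 62.4
T_est = 68.25 + 15.6
T_est = 83.85

83.85


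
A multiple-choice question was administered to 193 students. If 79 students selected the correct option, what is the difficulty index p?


Item difficulty p = number correct / total examinees
p = 79 / 193
p = 0.4093

0.4093


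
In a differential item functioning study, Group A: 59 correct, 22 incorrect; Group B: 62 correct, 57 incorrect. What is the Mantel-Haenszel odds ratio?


Odds_A = 59/22 = 2.6818
Odds_B = 62/57 = 1.0877
OR = Odds_A / Odds_B = 2.6818 / 1.0877
Exactly, OR = (59 * 57) / (22 * 62) = 3363 / 1364
OR = 2.4655

2.4655


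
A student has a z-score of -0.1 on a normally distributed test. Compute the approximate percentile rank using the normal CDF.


CDF(z) = 0.5 * (1 + erf(z/sqrt(2)))
erf(-0.0707) = -0.0797
CDF = 0.4602
Percentile rank = 0.4602 * 100 = 46.02

46.02


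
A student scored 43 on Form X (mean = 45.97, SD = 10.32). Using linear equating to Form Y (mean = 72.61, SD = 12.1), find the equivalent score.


slope = SD_Y / SD_X = 12.1 / 10.32 ~ 1.1725
intercept = mean_Y - slope * mean_X = 72.61 - (12.1 / 10.32) * 45.97 ~ 18.7111
Y = slope * X + intercept. To avoid rounding drift from the rounded slope/intercept, evaluate the equivalent form Y = mean_Y + SD_Y * (X - mean_X) / SD_X at full precision:
Y = 72.61 + 12.1 * (43 - 45.97) / 10.32
Y = 72.61 - 12.1 * 2.97 / 10.32
Y = 72.61 - 35.937 / 10.32
Y = 72.61 - 3.4823
Y = 69.1277

69.1277


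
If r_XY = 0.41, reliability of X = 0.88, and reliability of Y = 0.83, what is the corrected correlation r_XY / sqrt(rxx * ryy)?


r_corrected = rxy / sqrt(rxx * ryy)
= 0.41 / sqrt(0.88 * 0.83)
= 0.41 / sqrt(0.7304)
= 0.41 / 0.854634
r_corrected = 0.4797

0.4797


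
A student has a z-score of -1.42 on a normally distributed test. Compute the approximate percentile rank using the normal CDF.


CDF(z) = 0.5 * (1 + erf(z/sqrt(2)))
erf(-1.0041) = -0.8444
CDF = 0.0778
Percentile rank = 0.0778 * 100 = 7.78

7.78


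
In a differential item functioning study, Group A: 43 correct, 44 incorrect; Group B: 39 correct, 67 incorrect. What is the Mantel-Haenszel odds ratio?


Odds_A = 43/44 = 0.9773
Odds_B = 39/67 = 0.5821
OR = Odds_A / Odds_B = 0.9773 / 0.5821
Exactly, OR = (43 * 67) / (44 * 39) = 2881 / 1716
OR = 1.6789

1.6789


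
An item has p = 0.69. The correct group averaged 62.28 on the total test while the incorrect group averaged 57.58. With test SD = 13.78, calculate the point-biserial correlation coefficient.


q = 1 - p = 0.31
rpb = ((M1 - M0) / SD) * sqrt(p * q)
rpb = ((62.28 - 57.58) / 13.78) * sqrt(0.69 * 0.31)
rpb = 0.1577

0.1577


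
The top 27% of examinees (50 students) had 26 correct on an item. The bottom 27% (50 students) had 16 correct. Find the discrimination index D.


p_upper = 26/50 = 0.52
p_lower = 16/50 = 0.32
D = 0.52 - 0.32 = 0.2

0.2


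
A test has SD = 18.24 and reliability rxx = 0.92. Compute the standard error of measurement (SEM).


SEM = SD * sqrt(1 - rxx)
SEM = 18.24 * sqrt(1 - 0.92)
SEM = 18.24 * sqrt(0.08) = 18.24 * 0.282843
SEM = 5.1591

5.1591


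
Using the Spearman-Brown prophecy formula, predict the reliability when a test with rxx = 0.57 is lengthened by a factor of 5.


r_new = (n * rxx) / (1 + (n-1) * rxx)
r_new = (5 * 0.57) / (1 + 4 * 0.57)
r_new = 2.85 / 3.28
r_new = 0.8689

0.8689


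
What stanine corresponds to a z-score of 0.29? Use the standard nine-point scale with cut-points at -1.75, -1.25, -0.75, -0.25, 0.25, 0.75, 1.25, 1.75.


Stanine boundaries: [-1.75, -1.25, -0.75, -0.25, 0.25, 0.75, 1.25, 1.75]
z = 0.29
Check each boundary:
  z >= -1.75 -> could be stanine 2
  z >= -1.25 -> could be stanine 3
  z >= -0.75 -> could be stanine 4
  z >= -0.25 -> could be stanine 5
  z >= 0.25 -> could be stanine 6
  z < 0.75
  z < 1.25
  z < 1.75
Highest qualifying boundary gives stanine = 6

6


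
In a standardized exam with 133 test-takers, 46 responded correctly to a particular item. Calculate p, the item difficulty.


Item difficulty p = number correct / total examinees
p = 46 / 133
p = 0.3459

0.3459


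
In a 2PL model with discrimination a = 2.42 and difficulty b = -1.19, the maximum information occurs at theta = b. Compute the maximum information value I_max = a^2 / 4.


For 2PL, max info at theta = b = -1.19
I_max = a^2 / 4 = 2.42^2 / 4
= 5.8564 / 4
I_max = 1.4641

1.4641


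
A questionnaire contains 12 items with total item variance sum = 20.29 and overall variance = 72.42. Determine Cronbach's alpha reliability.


alpha = (k/(k-1)) * (1 - sum(si^2)/s_total^2)
= (12/11) * (1 - 20.29/72.42)
alpha = 0.7853

0.7853


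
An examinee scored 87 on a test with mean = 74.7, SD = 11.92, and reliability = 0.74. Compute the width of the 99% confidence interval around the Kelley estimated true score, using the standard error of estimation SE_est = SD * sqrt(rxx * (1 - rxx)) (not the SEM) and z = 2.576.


True score estimate = 0.74*87 + 0.26*74.7 = 83.802
SE_est = SD * sqrt(rxx * (1 - rxx)) = 11.92 * sqrt(0.74 * 0.26) = 11.92 * sqrt(0.1924) = 5.22852
CI = T_est +/- z * SE_est, so width = 2 * z * SE_est = 2 * 2.576 * 5.22852
Width = 26.9373

26.9373


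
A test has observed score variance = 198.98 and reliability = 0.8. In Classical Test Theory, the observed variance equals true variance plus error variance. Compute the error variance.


var_true = rxx * var_obs = 0.8 * 198.98 = 159.184
var_error = var_obs - var_true
var_error = 198.98 - 159.184
var_error = 39.796

39.796


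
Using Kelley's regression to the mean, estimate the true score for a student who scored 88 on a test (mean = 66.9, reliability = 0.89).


T_est = rxx * X + (1 - rxx) * mean
T_est = 0.89 * 88 + 0.11 * 66.9
T_est = 78.32 + 7.359
T_est = 85.679

85.679


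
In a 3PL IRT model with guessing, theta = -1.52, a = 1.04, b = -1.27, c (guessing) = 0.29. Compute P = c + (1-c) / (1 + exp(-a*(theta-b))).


logit = 1.04*(-1.52 - -1.27) = -0.26
P* = 1/(1 + exp(--0.26)) = 0.4354
P = 0.29 + (1 - 0.29) * 0.4354
P = 0.5991

0.5991


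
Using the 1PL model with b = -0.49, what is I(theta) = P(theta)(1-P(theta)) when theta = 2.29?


P = 1/(1+exp(-(2.29--0.49))) = 0.9416
I = P*(1-P) = 0.9416 * 0.0584
I = 0.055

0.055


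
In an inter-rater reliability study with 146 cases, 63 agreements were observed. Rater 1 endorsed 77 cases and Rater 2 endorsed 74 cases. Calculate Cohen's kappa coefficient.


P_o = 63/146 = 0.431507
P_e = (77*74 + 69*72) / 21316 = 0.500375
kappa = (P_o - P_e) / (1 - P_e)
kappa = (0.431507 - 0.500375) / (1 - 0.500375)
kappa = -0.1378

-0.1378


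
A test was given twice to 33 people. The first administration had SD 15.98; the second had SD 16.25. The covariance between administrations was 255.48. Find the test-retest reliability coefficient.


r = cov(X,Y) / (SD_X * SD_Y)
r = 255.48 / (15.98 * 16.25)
r = 255.48 / 259.675
r = 0.9838

0.9838


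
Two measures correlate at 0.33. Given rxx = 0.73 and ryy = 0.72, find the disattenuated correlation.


r_corrected = rxy / sqrt(rxx * ryy)
= 0.33 / sqrt(0.73 * 0.72)
= 0.33 / sqrt(0.5256)
= 0.33 / 0.724983
r_corrected = 0.4552

0.4552


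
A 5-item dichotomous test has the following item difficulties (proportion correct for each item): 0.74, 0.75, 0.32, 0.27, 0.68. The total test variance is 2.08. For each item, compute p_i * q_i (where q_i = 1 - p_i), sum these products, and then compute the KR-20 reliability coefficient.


For each item, compute p_i * q_i:
  Item 1: 0.74 * 0.26 = 0.1924
  Item 2: 0.75 * 0.25 = 0.1875
  Item 3: 0.32 * 0.68 = 0.2176
  Item 4: 0.27 * 0.73 = 0.1971
  Item 5: 0.68 * 0.32 = 0.2176
Sum(p_i * q_i) = 0.1924 + 0.1875 + 0.2176 + 0.1971 + 0.2176 = 1.0122
KR-20 = (k/(k-1)) * (1 - Sum(p_i*q_i) / Var_total)
= (5/4) * (1 - 1.0122/2.08)
= 1.25 * 0.5134
KR-20 = 0.6417

0.6417


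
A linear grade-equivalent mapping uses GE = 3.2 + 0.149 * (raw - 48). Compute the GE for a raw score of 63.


raw - median = 63 - 48 = 15
slope * diff = 0.149 * 15 = 2.235
GE = 3.2 + 2.235
GE = 5.435

5.435


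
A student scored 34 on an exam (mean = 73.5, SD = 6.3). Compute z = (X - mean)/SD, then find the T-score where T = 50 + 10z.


z = (X - mean) / SD = (34 - 73.5) / 6.3
z = -39.5 / 6.3
z = -6.2698
T-score = T = 50 + 10z
Carry z at full precision (z = -39.5 / 6.3) into the conversion:
T-score = 50 + 10 * (-39.5 / 6.3) = 50 + -395 / 6.3
T-score = 50 + -62.6984
T-score = -12.6984

-12.6984


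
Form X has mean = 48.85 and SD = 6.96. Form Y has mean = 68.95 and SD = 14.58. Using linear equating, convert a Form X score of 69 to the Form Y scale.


slope = SD_Y / SD_X = 14.58 / 6.96 ~ 2.0948
intercept = mean_Y - slope * mean_X = 68.95 - (14.58 / 6.96) * 48.85 ~ -33.3823
Y = slope * X + intercept. To avoid rounding drift from the rounded slope/intercept, evaluate the equivalent form Y = mean_Y + SD_Y * (X - mean_X) / SD_X at full precision:
Y = 68.95 + 14.58 * (69 - 48.85) / 6.96
Y = 68.95 + 14.58 * 20.15 / 6.96
Y = 68.95 + 293.787 / 6.96
Y = 68.95 + 42.2108
Y = 111.1608

111.1608


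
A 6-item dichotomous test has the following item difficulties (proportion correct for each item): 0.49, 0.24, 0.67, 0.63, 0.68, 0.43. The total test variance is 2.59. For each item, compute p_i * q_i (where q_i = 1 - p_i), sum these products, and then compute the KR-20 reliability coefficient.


For each item, compute p_i * q_i:
  Item 1: 0.49 * 0.51 = 0.2499
  Item 2: 0.24 * 0.76 = 0.1824
  Item 3: 0.67 * 0.33 = 0.2211
  Item 4: 0.63 * 0.37 = 0.2331
  Item 5: 0.68 * 0.32 = 0.2176
  Item 6: 0.43 * 0.57 = 0.2451
Sum(p_i * q_i) = 0.2499 + 0.1824 + 0.2211 + 0.2331 + 0.2176 + 0.2451 = 1.3492
KR-20 = (k/(k-1)) * (1 - Sum(p_i*q_i) / Var_total)
= (6/5) * (1 - 1.3492/2.59)
= 1.2 * 0.4791
KR-20 = 0.5749

0.5749


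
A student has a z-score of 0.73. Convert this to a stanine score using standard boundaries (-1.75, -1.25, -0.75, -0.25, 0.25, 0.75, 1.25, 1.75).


Stanine boundaries: [-1.75, -1.25, -0.75, -0.25, 0.25, 0.75, 1.25, 1.75]
z = 0.73
Check each boundary:
  z >= -1.75 -> could be stanine 2
  z >= -1.25 -> could be stanine 3
  z >= -0.75 -> could be stanine 4
  z >= -0.25 -> could be stanine 5
  z >= 0.25 -> could be stanine 6
  z < 0.75
  z < 1.25
  z < 1.75
Highest qualifying boundary gives stanine = 6

6


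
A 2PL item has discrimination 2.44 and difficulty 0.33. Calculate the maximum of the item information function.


For 2PL, max info at theta = b = 0.33
I_max = a^2 / 4 = 2.44^2 / 4
= 5.9536 / 4
I_max = 1.4884

1.4884


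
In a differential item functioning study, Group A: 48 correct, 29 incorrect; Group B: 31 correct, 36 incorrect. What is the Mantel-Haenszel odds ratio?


Odds_A = 48/29 = 1.6552
Odds_B = 31/36 = 0.8611
OR = Odds_A / Odds_B = 1.6552 / 0.8611
Exactly, OR = (48 * 36) / (29 * 31) = 1728 / 899
OR = 1.9221

1.9221


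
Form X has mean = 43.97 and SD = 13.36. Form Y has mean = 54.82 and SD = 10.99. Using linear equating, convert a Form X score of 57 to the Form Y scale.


slope = SD_Y / SD_X = 10.99 / 13.36 ~ 0.8226
intercept = mean_Y - slope * mean_X = 54.82 - (10.99 / 13.36) * 43.97 ~ 18.6501
Y = slope * X + intercept. To avoid rounding drift from the rounded slope/intercept, evaluate the equivalent form Y = mean_Y + SD_Y * (X - mean_X) / SD_X at full precision:
Y = 54.82 + 10.99 * (57 - 43.97) / 13.36
Y = 54.82 + 10.99 * 13.03 / 13.36
Y = 54.82 + 143.1997 / 13.36
Y = 54.82 + 10.7185
Y = 65.5385

65.5385


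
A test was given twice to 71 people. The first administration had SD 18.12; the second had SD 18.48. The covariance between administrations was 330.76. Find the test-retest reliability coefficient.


r = cov(X,Y) / (SD_X * SD_Y)
r = 330.76 / (18.12 * 18.48)
r = 330.76 / 334.8576
r = 0.9878

0.9878


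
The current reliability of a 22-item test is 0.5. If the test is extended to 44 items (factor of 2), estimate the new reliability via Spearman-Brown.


r_new = (n * rxx) / (1 + (n-1) * rxx)
r_new = (2 * 0.5) / (1 + 1 * 0.5)
r_new = 1.0 / 1.5
r_new = 0.6667

0.6667


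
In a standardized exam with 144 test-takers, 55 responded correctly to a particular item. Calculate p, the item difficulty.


Item difficulty p = number correct / total examinees
p = 55 / 144
p = 0.3819

0.3819


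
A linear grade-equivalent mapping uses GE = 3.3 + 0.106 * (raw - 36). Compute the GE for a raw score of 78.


raw - median = 78 - 36 = 42
slope * diff = 0.106 * 42 = 4.452
GE = 3.3 + 4.452
GE = 7.752

7.752


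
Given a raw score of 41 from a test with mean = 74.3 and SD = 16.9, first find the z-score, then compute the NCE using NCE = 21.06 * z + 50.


z = (X - mean) / SD = (41 - 74.3) / 16.9
z = -33.3 / 16.9
z = -1.9704
NCE = NCE = 21.06z + 50
Carry z at full precision (z = -33.3 / 16.9) into the conversion:
NCE = 21.06 * (-33.3 / 16.9) + 50 = -701.298 / 16.9 + 50
NCE = -41.4969 + 50
NCE = 8.5031

8.5031


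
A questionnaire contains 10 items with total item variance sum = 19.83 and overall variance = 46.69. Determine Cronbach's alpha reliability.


alpha = (k/(k-1)) * (1 - sum(si^2)/s_total^2)
= (10/9) * (1 - 19.83/46.69)
alpha = 0.6392

0.6392


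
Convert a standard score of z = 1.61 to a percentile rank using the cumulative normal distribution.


CDF(z) = 0.5 * (1 + erf(z/sqrt(2)))
erf(1.1384) = 0.8926
CDF = 0.9463
Percentile rank = 0.9463 * 100 = 94.63

94.63


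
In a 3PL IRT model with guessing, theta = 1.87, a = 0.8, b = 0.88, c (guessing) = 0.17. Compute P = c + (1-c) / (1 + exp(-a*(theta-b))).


logit = 0.8*(1.87 - 0.88) = 0.792
P* = 1/(1 + exp(-0.792)) = 0.6883
P = 0.17 + (1 - 0.17) * 0.6883
P = 0.7413

0.7413


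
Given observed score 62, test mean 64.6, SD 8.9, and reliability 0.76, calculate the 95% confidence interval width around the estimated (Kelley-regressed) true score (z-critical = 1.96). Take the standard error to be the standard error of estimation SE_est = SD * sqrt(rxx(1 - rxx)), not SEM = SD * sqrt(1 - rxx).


True score estimate = 0.76*62 + 0.24*64.6 = 62.624
SE_est = SD * sqrt(rxx * (1 - rxx)) = 8.9 * sqrt(0.76 * 0.24) = 8.9 * sqrt(0.1824) = 3.80104
CI = T_est +/- z * SE_est, so width = 2 * z * SE_est = 2 * 1.96 * 3.80104
Width = 14.9001

14.9001


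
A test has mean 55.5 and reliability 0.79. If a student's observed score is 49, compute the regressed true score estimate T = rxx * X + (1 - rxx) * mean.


T_est = rxx * X + (1 - rxx) * mean
T_est = 0.79 * 49 + 0.21 * 55.5
T_est = 38.71 + 11.655
T_est = 50.365

50.365


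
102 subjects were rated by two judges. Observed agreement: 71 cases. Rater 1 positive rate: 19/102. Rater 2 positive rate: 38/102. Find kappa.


P_o = 71/102 = 0.696078
P_e = (19*38 + 83*64) / 10404 = 0.579969
kappa = (P_o - P_e) / (1 - P_e)
kappa = (0.696078 - 0.579969) / (1 - 0.579969)
kappa = 0.2764

0.2764


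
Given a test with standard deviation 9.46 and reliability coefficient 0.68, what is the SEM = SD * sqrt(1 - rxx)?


SEM = SD * sqrt(1 - rxx)
SEM = 9.46 * sqrt(1 - 0.68)
SEM = 9.46 * sqrt(0.32) = 9.46 * 0.565685
SEM = 5.3514

5.3514


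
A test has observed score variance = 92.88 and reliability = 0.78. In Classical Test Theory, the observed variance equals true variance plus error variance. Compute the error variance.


var_true = rxx * var_obs = 0.78 * 92.88 = 72.4464
var_error = var_obs - var_true
var_error = 92.88 - 72.4464
var_error = 20.4336

20.4336


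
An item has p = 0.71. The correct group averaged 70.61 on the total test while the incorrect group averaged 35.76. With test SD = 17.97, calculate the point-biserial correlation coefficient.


q = 1 - p = 0.29
rpb = ((M1 - M0) / SD) * sqrt(p * q)
rpb = ((70.61 - 35.76) / 17.97) * sqrt(0.71 * 0.29)
rpb = 0.88

0.88


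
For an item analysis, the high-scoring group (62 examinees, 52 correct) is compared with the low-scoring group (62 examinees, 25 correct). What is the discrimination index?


p_upper = 52/62 = 0.8387
p_lower = 25/62 = 0.4032
D = 0.8387 - 0.4032 = 0.4355

0.4355


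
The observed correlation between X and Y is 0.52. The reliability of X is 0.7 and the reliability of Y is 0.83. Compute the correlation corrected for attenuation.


r_corrected = rxy / sqrt(rxx * ryy)
= 0.52 / sqrt(0.7 * 0.83)
= 0.52 / sqrt(0.581)
= 0.52 / 0.762234
r_corrected = 0.6822

0.6822


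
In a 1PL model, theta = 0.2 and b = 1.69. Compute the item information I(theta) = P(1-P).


P = 1/(1+exp(-(0.2-1.69))) = 0.1839
I = P*(1-P) = 0.1839 * 0.8161
I = 0.1501

0.1501


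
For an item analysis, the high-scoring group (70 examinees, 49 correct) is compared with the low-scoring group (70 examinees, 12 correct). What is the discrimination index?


p_upper = 49/70 = 0.7
p_lower = 12/70 = 0.1714
D = 0.7 - 0.1714 = 0.5286

0.5286


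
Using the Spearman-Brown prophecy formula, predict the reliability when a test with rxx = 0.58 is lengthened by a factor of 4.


r_new = (n * rxx) / (1 + (n-1) * rxx)
r_new = (4 * 0.58) / (1 + 3 * 0.58)
r_new = 2.32 / 2.74
r_new = 0.8467

0.8467


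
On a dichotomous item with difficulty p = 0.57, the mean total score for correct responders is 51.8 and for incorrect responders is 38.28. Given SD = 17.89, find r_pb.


q = 1 - p = 0.43
rpb = ((M1 - M0) / SD) * sqrt(p * q)
rpb = ((51.8 - 38.28) / 17.89) * sqrt(0.57 * 0.43)
rpb = 0.3741

0.3741


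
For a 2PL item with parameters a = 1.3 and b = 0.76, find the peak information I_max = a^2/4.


For 2PL, max info at theta = b = 0.76
I_max = a^2 / 4 = 1.3^2 / 4
= 1.69 / 4
I_max = 0.4225

0.4225


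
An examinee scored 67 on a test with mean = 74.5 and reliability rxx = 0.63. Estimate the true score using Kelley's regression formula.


T_est = rxx * X + (1 - rxx) * mean
T_est = 0.63 * 67 + 0.37 * 74.5
T_est = 42.21 + 27.565
T_est = 69.775

69.775


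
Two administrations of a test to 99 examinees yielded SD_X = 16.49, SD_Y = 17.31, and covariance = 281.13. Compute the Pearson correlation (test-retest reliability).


r = cov(X,Y) / (SD_X * SD_Y)
r = 281.13 / (16.49 * 17.31)
r = 281.13 / 285.4419
r = 0.9849

0.9849


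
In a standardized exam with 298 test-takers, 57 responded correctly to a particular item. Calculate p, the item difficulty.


Item difficulty p = number correct / total examinees
p = 57 / 298
p = 0.1913

0.1913


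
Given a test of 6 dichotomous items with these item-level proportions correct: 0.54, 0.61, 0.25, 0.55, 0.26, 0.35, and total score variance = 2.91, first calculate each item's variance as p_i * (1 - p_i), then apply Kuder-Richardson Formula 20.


For each item, compute p_i * q_i:
  Item 1: 0.54 * 0.46 = 0.2484
  Item 2: 0.61 * 0.39 = 0.2379
  Item 3: 0.25 * 0.75 = 0.1875
  Item 4: 0.55 * 0.45 = 0.2475
  Item 5: 0.26 * 0.74 = 0.1924
  Item 6: 0.35 * 0.65 = 0.2275
Sum(p_i * q_i) = 0.2484 + 0.2379 + 0.1875 + 0.2475 + 0.1924 + 0.2275 = 1.3412
KR-20 = (k/(k-1)) * (1 - Sum(p_i*q_i) / Var_total)
= (6/5) * (1 - 1.3412/2.91)
= 1.2 * 0.5391
KR-20 = 0.6469

0.6469


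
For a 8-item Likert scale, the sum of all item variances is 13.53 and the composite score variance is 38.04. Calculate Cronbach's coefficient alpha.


alpha = (k/(k-1)) * (1 - sum(si^2)/s_total^2)
= (8/7) * (1 - 13.53/38.04)
alpha = 0.7364

0.7364


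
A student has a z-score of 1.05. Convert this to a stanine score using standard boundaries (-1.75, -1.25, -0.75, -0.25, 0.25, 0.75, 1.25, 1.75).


Stanine boundaries: [-1.75, -1.25, -0.75, -0.25, 0.25, 0.75, 1.25, 1.75]
z = 1.05
Check each boundary:
  z >= -1.75 -> could be stanine 2
  z >= -1.25 -> could be stanine 3
  z >= -0.75 -> could be stanine 4
  z >= -0.25 -> could be stanine 5
  z >= 0.25 -> could be stanine 6
  z >= 0.75 -> could be stanine 7
  z < 1.25
  z < 1.75
Highest qualifying boundary gives stanine = 7

7


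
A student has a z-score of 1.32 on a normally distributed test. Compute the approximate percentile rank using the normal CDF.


CDF(z) = 0.5 * (1 + erf(z/sqrt(2)))
erf(0.9334) = 0.8132
CDF = 0.9066
Percentile rank = 0.9066 * 100 = 90.66

90.66


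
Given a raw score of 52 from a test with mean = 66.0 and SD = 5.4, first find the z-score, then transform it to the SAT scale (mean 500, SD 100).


z = (X - mean) / SD = (52 - 66.0) / 5.4
z = -14.0 / 5.4
z = -2.5926
SAT-scale = SAT = 500 + 100z
Carry z at full precision (z = -14.0 / 5.4) into the conversion:
SAT-scale = 500 + 100 * (-14.0 / 5.4) = 500 + -1400 / 5.4
SAT-scale = 500 + -259.2593
SAT-scale = 240.7407

240.7407


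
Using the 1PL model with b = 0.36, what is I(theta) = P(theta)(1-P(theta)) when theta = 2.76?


P = 1/(1+exp(-(2.76-0.36))) = 0.9168
I = P*(1-P) = 0.9168 * 0.0832
I = 0.0763

0.0763


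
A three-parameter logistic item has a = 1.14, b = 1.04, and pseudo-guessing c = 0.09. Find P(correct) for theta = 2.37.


logit = 1.14*(2.37 - 1.04) = 1.5162
P* = 1/(1 + exp(-1.5162)) = 0.82
P = 0.09 + (1 - 0.09) * 0.82
P = 0.8362

0.8362


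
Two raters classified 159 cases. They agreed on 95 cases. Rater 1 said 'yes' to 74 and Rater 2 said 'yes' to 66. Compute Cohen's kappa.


P_o = 95/159 = 0.597484
P_e = (74*66 + 85*93) / 25281 = 0.505874
kappa = (P_o - P_e) / (1 - P_e)
kappa = (0.597484 - 0.505874) / (1 - 0.505874)
kappa = 0.1854

0.1854


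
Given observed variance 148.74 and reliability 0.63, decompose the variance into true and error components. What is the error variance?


var_true = rxx * var_obs = 0.63 * 148.74 = 93.7062
var_error = var_obs - var_true
var_error = 148.74 - 93.7062
var_error = 55.0338

55.0338


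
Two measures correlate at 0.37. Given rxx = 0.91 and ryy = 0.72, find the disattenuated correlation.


r_corrected = rxy / sqrt(rxx * ryy)
= 0.37 / sqrt(0.91 * 0.72)
= 0.37 / sqrt(0.6552)
= 0.37 / 0.809444
r_corrected = 0.4571

0.4571


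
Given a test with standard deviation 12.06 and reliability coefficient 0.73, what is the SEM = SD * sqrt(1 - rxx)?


SEM = SD * sqrt(1 - rxx)
SEM = 12.06 * sqrt(1 - 0.73)
SEM = 12.06 * sqrt(0.27) = 12.06 * 0.519615
SEM = 6.2666

6.2666


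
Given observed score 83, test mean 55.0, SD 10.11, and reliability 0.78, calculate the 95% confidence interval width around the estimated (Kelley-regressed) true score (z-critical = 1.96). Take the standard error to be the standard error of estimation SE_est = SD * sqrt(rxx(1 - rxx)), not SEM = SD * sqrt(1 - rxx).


True score estimate = 0.78*83 + 0.22*55.0 = 76.84
SE_est = SD * sqrt(rxx * (1 - rxx)) = 10.11 * sqrt(0.78 * 0.22) = 10.11 * sqrt(0.1716) = 4.18803
CI = T_est +/- z * SE_est, so width = 2 * z * SE_est = 2 * 1.96 * 4.18803
Width = 16.4171

16.4171


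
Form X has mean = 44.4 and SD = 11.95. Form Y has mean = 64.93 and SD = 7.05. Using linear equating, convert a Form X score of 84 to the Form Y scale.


slope = SD_Y / SD_X = 7.05 / 11.95 ~ 0.59
intercept = mean_Y - slope * mean_X = 64.93 - (7.05 / 11.95) * 44.4 ~ 38.7359
Y = slope * X + intercept. To avoid rounding drift from the rounded slope/intercept, evaluate the equivalent form Y = mean_Y + SD_Y * (X - mean_X) / SD_X at full precision:
Y = 64.93 + 7.05 * (84 - 44.4) / 11.95
Y = 64.93 + 7.05 * 39.6 / 11.95
Y = 64.93 + 279.18 / 11.95
Y = 64.93 + 23.3623
Y = 88.2923

88.2923


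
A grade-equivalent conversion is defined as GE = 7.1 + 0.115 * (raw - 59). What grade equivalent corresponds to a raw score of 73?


raw - median = 73 - 59 = 14
slope * diff = 0.115 * 14 = 1.61
GE = 7.1 + 1.61
GE = 8.71

8.71


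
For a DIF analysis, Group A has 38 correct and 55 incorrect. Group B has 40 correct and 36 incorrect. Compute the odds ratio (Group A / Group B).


Odds_A = 38/55 = 0.6909
Odds_B = 40/36 = 1.1111
OR = Odds_A / Odds_B = 0.6909 / 1.1111
Exactly, OR = (38 * 36) / (55 * 40) = 1368 / 2200
OR = 0.6218

0.6218


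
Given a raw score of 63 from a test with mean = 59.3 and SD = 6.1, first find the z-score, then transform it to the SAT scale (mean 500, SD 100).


z = (X - mean) / SD = (63 - 59.3) / 6.1
z = 3.7 / 6.1
z = 0.6066
SAT-scale = SAT = 500 + 100z
Carry z at full precision (z = 3.7 / 6.1) into the conversion:
SAT-scale = 500 + 100 * (3.7 / 6.1) = 500 + 370 / 6.1
SAT-scale = 500 + 60.6557
SAT-scale = 560.6557

560.6557


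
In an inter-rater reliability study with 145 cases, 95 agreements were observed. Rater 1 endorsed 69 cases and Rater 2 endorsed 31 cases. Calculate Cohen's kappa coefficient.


P_o = 95/145 = 0.655172
P_e = (69*31 + 76*114) / 21025 = 0.513817
kappa = (P_o - P_e) / (1 - P_e)
kappa = (0.655172 - 0.513817) / (1 - 0.513817)
kappa = 0.2907

0.2907


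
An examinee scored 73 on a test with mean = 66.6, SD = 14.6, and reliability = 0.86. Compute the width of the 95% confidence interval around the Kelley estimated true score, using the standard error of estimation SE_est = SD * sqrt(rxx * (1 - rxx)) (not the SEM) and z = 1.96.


True score estimate = 0.86*73 + 0.14*66.6 = 72.104
SE_est = SD * sqrt(rxx * (1 - rxx)) = 14.6 * sqrt(0.86 * 0.14) = 14.6 * sqrt(0.1204) = 5.066011
CI = T_est +/- z * SE_est, so width = 2 * z * SE_est = 2 * 1.96 * 5.066011
Width = 19.8588

19.8588


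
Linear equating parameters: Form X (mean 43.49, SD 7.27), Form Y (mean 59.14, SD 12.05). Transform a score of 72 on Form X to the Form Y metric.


slope = SD_Y / SD_X = 12.05 / 7.27 ~ 1.6575
intercept = mean_Y - slope * mean_X = 59.14 - (12.05 / 7.27) * 43.49 ~ -12.9445
Y = slope * X + intercept. To avoid rounding drift from the rounded slope/intercept, evaluate the equivalent form Y = mean_Y + SD_Y * (X - mean_X) / SD_X at full precision:
Y = 59.14 + 12.05 * (72 - 43.49) / 7.27
Y = 59.14 + 12.05 * 28.51 / 7.27
Y = 59.14 + 343.5455 / 7.27
Y = 59.14 + 47.2552
Y = 106.3952

106.3952


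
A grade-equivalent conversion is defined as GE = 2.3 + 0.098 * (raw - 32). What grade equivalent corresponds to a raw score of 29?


raw - median = 29 - 32 = -3
slope * diff = 0.098 * -3 = -0.294
GE = 2.3 + -0.294
GE = 2.006

2.006


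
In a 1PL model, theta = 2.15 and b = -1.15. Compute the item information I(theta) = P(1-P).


P = 1/(1+exp(-(2.15--1.15))) = 0.9644
I = P*(1-P) = 0.9644 * 0.0356
I = 0.0343

0.0343


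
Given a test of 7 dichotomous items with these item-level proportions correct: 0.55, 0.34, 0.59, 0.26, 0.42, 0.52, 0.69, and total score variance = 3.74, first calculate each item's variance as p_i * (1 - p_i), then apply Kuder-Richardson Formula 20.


For each item, compute p_i * q_i:
  Item 1: 0.55 * 0.45 = 0.2475
  Item 2: 0.34 * 0.66 = 0.2244
  Item 3: 0.59 * 0.41 = 0.2419
  Item 4: 0.26 * 0.74 = 0.1924
  Item 5: 0.42 * 0.58 = 0.2436
  Item 6: 0.52 * 0.48 = 0.2496
  Item 7: 0.69 * 0.31 = 0.2139
Sum(p_i * q_i) = 0.2475 + 0.2244 + 0.2419 + 0.1924 + 0.2436 + 0.2496 + 0.2139 = 1.6133
KR-20 = (k/(k-1)) * (1 - Sum(p_i*q_i) / Var_total)
= (7/6) * (1 - 1.6133/3.74)
= 1.1667 * 0.5686
KR-20 = 0.6634

0.6634


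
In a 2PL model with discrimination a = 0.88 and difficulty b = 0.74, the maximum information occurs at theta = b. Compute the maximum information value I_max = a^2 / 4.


For 2PL, max info at theta = b = 0.74
I_max = a^2 / 4 = 0.88^2 / 4
= 0.7744 / 4
I_max = 0.1936

0.1936


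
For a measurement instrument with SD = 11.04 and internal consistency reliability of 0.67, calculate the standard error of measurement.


SEM = SD * sqrt(1 - rxx)
SEM = 11.04 * sqrt(1 - 0.67)
SEM = 11.04 * sqrt(0.33) = 11.04 * 0.574456
SEM = 6.342

6.342


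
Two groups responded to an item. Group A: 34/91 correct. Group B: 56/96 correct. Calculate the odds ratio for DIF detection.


Odds_A = 34/57 = 0.5965
Odds_B = 56/40 = 1.4
OR = Odds_A / Odds_B = 0.5965 / 1.4
Exactly, OR = (34 * 40) / (57 * 56) = 1360 / 3192
OR = 0.4261

0.4261


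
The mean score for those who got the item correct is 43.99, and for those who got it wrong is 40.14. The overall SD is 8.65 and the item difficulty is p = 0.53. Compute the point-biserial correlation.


q = 1 - p = 0.47
rpb = ((M1 - M0) / SD) * sqrt(p * q)
rpb = ((43.99 - 40.14) / 8.65) * sqrt(0.53 * 0.47)
rpb = 0.2221

0.2221


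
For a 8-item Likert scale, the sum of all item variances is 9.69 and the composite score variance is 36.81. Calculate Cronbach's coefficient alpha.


alpha = (k/(k-1)) * (1 - sum(si^2)/s_total^2)
= (8/7) * (1 - 9.69/36.81)
alpha = 0.842

0.842


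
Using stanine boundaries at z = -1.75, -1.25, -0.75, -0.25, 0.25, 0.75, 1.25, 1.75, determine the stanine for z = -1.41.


Stanine boundaries: [-1.75, -1.25, -0.75, -0.25, 0.25, 0.75, 1.25, 1.75]
z = -1.41
Check each boundary:
  z >= -1.75 -> could be stanine 2
  z < -1.25
  z < -0.75
  z < -0.25
  z < 0.25
  z < 0.75
  z < 1.25
  z < 1.75
Highest qualifying boundary gives stanine = 2

2


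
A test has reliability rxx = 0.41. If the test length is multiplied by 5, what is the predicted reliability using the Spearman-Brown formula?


r_new = (n * rxx) / (1 + (n-1) * rxx)
r_new = (5 * 0.41) / (1 + 4 * 0.41)
r_new = 2.05 / 2.64
r_new = 0.7765

0.7765


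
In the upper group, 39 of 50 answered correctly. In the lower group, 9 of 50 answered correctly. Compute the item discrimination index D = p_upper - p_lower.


p_upper = 39/50 = 0.78
p_lower = 9/50 = 0.18
D = 0.78 - 0.18 = 0.6

0.6


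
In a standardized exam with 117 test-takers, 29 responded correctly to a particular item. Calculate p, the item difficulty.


Item difficulty p = number correct / total examinees
p = 29 / 117
p = 0.2479

0.2479


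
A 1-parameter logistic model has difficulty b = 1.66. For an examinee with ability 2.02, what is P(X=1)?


theta - b = 2.02 - 1.66 = 0.36
exp(-(theta - b)) = exp(-0.36) = 0.6977
P = 1 / (1 + 0.6977)
P = 0.589

0.589


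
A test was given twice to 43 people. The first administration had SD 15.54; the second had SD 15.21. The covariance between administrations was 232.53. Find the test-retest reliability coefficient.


r = cov(X,Y) / (SD_X * SD_Y)
r = 232.53 / (15.54 * 15.21)
r = 232.53 / 236.3634
r = 0.9838

0.9838


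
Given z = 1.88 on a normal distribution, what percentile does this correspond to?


CDF(z) = 0.5 * (1 + erf(z/sqrt(2)))
erf(1.3294) = 0.9399
CDF = 0.9699
Percentile rank = 0.9699 * 100 = 96.99

96.99


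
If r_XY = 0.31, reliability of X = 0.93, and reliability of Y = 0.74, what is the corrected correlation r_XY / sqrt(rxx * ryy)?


r_corrected = rxy / sqrt(rxx * ryy)
= 0.31 / sqrt(0.93 * 0.74)
= 0.31 / sqrt(0.6882)
= 0.31 / 0.829578
r_corrected = 0.3737

0.3737


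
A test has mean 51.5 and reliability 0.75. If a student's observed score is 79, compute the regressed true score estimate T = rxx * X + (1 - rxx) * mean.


T_est = rxx * X + (1 - rxx) * mean
T_est = 0.75 * 79 + 0.25 * 51.5
T_est = 59.25 + 12.875
T_est = 72.125

72.125


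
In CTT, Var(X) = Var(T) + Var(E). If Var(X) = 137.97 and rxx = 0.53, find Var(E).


var_true = rxx * var_obs = 0.53 * 137.97 = 73.1241
var_error = var_obs - var_true
var_error = 137.97 - 73.1241
var_error = 64.8459

64.8459


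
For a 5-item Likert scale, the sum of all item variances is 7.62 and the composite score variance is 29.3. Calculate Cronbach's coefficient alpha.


alpha = (k/(k-1)) * (1 - sum(si^2)/s_total^2)
= (5/4) * (1 - 7.62/29.3)
alpha = 0.9249

0.9249


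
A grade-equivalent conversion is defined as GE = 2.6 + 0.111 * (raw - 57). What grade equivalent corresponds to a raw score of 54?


raw - median = 54 - 57 = -3
slope * diff = 0.111 * -3 = -0.333
GE = 2.6 + -0.333
GE = 2.267

2.267


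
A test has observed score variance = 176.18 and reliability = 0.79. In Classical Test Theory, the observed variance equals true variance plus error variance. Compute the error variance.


var_true = rxx * var_obs = 0.79 * 176.18 = 139.1822
var_error = var_obs - var_true
var_error = 176.18 - 139.1822
var_error = 36.9978

36.9978


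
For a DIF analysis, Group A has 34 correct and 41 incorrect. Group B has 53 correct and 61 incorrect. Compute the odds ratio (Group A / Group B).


Odds_A = 34/41 = 0.8293
Odds_B = 53/61 = 0.8689
OR = Odds_A / Odds_B = 0.8293 / 0.8689
Exactly, OR = (34 * 61) / (41 * 53) = 2074 / 2173
OR = 0.9544

0.9544


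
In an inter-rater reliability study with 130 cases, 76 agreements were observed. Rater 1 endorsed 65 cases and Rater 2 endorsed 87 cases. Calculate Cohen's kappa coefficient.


P_o = 76/130 = 0.584615
P_e = (65*87 + 65*43) / 16900 = 0.5
kappa = (P_o - P_e) / (1 - P_e)
kappa = (0.584615 - 0.5) / (1 - 0.5)
kappa = 0.1692

0.1692


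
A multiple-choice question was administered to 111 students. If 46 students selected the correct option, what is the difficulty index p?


Item difficulty p = number correct / total examinees
p = 46 / 111
p = 0.4144

0.4144


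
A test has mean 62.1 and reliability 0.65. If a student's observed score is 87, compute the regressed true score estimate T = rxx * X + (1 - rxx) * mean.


T_est = rxx * X + (1 - rxx) * mean
T_est = 0.65 * 87 + 0.35 * 62.1
T_est = 56.55 + 21.735
T_est = 78.285

78.285


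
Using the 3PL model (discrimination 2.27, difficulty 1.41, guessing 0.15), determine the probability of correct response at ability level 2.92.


logit = 2.27*(2.92 - 1.41) = 3.4277
P* = 1/(1 + exp(-3.4277)) = 0.9686
P = 0.15 + (1 - 0.15) * 0.9686
P = 0.9733

0.9733


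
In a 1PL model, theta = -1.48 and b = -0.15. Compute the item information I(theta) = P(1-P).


P = 1/(1+exp(-(-1.48--0.15))) = 0.2092
I = P*(1-P) = 0.2092 * 0.7908
I = 0.1654

0.1654


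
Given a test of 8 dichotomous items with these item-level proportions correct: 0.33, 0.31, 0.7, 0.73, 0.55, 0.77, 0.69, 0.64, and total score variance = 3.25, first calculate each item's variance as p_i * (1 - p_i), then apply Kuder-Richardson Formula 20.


For each item, compute p_i * q_i:
  Item 1: 0.33 * 0.67 = 0.2211
  Item 2: 0.31 * 0.69 = 0.2139
  Item 3: 0.7 * 0.3 = 0.21
  Item 4: 0.73 * 0.27 = 0.1971
  Item 5: 0.55 * 0.45 = 0.2475
  Item 6: 0.77 * 0.23 = 0.1771
  Item 7: 0.69 * 0.31 = 0.2139
  Item 8: 0.64 * 0.36 = 0.2304
Sum(p_i * q_i) = 0.2211 + 0.2139 + 0.21 + 0.1971 + 0.2475 + 0.1771 + 0.2139 + 0.2304 = 1.711
KR-20 = (k/(k-1)) * (1 - Sum(p_i*q_i) / Var_total)
= (8/7) * (1 - 1.711/3.25)
= 1.1429 * 0.4735
KR-20 = 0.5412

0.5412


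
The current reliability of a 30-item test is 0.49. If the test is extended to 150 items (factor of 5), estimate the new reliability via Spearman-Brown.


r_new = (n * rxx) / (1 + (n-1) * rxx)
r_new = (5 * 0.49) / (1 + 4 * 0.49)
r_new = 2.45 / 2.96
r_new = 0.8277

0.8277


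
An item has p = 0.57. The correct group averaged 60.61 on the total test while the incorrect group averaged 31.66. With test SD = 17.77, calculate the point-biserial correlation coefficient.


q = 1 - p = 0.43
rpb = ((M1 - M0) / SD) * sqrt(p * q)
rpb = ((60.61 - 31.66) / 17.77) * sqrt(0.57 * 0.43)
rpb = 0.8066

0.8066
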